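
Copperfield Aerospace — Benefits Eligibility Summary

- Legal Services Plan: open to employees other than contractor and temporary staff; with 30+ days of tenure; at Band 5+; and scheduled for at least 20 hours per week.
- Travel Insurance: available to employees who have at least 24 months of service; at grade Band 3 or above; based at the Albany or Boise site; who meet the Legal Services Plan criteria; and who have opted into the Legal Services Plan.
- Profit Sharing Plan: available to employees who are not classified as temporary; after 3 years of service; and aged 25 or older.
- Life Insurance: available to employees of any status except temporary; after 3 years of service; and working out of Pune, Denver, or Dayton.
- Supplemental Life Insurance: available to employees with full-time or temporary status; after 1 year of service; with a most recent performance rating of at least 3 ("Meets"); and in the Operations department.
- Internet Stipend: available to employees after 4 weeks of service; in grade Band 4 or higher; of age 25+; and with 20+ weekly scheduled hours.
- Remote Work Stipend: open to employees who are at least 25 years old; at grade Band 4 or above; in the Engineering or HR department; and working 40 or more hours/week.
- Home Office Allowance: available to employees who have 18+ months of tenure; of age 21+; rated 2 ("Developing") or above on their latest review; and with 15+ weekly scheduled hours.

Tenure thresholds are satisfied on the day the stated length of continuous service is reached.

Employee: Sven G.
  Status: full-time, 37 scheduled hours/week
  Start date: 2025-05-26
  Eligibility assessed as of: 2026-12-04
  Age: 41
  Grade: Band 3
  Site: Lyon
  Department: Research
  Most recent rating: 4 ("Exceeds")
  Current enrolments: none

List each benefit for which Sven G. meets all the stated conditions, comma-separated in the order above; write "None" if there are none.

Service from 2025-05-26 to 2026-12-04: 557 days.
Legal Services Plan — status full-time ✓ (not excluded); service 557 days ≥ 30 days ✓; grade Band 3 < Band 5 ✗ → not eligible.
Travel Insurance — service 557 days < 24 months (≈720 days) ✗ → not eligible.
Profit Sharing Plan — status full-time ✓ (not excluded); service 557 days < 3 years (≈1095 days) ✗ → not eligible.
Life Insurance — status full-time ✓ (not excluded); service 557 days < 3 years (≈1095 days) ✗ → not eligible.
Supplemental Life Insurance — status full-time ✓; service 557 days ≥ 1 year (≈365 days) ✓; rating 4 ≥ 3 ✓; dept Research ✗ → not eligible.
Internet Stipend — service 557 days ≥ 4 weeks (≈28 days) ✓; grade Band 3 < Band 4 ✗ → not eligible.
Remote Work Stipend — age 41 ≥ 25 ✓; grade Band 3 < Band 4 ✗ → not eligible.
Home Office Allowance — service 557 days ≥ 18 months (≈540 days) ✓; age 41 ≥ 21 ✓; rating 4 ≥ 2 ✓; 37 hrs/wk ≥ 15 ✓ → eligible.

Home Office Allowance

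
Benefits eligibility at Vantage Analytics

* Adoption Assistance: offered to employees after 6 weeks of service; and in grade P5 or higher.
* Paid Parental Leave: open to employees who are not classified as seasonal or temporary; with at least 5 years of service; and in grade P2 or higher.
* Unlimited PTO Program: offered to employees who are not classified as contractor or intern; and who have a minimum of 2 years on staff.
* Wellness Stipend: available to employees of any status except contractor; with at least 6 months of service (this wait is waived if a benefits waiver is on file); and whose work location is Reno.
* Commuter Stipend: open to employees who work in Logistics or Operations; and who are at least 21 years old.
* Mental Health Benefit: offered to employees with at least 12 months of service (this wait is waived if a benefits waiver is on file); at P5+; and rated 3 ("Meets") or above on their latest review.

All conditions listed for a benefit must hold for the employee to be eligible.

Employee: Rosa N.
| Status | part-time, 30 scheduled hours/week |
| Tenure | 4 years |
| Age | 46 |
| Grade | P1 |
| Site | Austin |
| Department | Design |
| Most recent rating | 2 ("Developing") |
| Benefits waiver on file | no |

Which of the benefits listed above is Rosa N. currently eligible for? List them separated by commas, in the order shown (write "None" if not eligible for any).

Unlimited PTO Program

Adoption Assistance — service 4 years ≥ 6 weeks (≈42 days) ✓; grade P1 < P5 ✗ → not eligible.
Paid Parental Leave — status part-time ✓ (not excluded); service 4 years < 5 years ✗ → not eligible.
Unlimited PTO Program — status part-time ✓ (not excluded); service 4 years ≥ 2 years ✓ → eligible.
Wellness Stipend — status part-time ✓ (not excluded); no waiver, service 4 years ≥ 6 months (≈180 days) ✓; site Austin ✗ (not Reno) → not eligible.
Commuter Stipend — dept Design ✗ → not eligible.
Mental Health Benefit — no waiver, service 4 years ≥ 12 months (≈360 days) ✓; grade P1 < P5 ✗ → not eligible.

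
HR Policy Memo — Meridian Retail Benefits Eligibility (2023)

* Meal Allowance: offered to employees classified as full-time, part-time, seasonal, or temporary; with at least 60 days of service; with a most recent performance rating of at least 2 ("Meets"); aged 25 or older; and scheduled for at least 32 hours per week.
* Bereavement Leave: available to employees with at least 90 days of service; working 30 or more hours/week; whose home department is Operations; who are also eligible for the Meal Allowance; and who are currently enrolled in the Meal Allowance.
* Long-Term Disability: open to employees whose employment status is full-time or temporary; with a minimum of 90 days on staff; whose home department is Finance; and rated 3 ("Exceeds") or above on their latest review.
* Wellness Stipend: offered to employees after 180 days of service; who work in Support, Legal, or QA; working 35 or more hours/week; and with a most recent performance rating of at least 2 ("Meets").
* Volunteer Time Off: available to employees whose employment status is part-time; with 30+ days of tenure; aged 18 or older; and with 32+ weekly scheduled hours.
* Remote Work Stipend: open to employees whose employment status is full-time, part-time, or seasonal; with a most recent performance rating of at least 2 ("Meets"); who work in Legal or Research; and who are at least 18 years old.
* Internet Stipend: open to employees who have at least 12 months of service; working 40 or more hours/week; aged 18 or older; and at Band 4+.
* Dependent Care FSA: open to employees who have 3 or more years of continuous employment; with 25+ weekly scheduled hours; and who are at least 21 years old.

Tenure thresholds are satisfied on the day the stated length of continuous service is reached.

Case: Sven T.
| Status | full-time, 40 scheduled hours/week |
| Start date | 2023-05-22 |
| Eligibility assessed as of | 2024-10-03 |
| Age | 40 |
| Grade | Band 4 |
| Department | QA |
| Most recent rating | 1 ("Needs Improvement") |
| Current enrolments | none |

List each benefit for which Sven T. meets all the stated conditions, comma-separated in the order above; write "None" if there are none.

Internet Stipend

Service from 2023-05-22 to 2024-10-03: 500 days.
Meal Allowance — status full-time ✓; service 500 days ≥ 60 days ✓; rating 1 < 2 ✗ → not eligible.
Bereavement Leave — service 500 days ≥ 90 days ✓; 40 hrs/wk ≥ 30 ✓; dept QA ✗ → not eligible.
Long-Term Disability — status full-time ✓; service 500 days ≥ 90 days ✓; dept QA ✗ → not eligible.
Wellness Stipend — service 500 days ≥ 180 days ✓; dept QA ✓; 40 hrs/wk ≥ 35 ✓; rating 1 < 2 ✗ → not eligible.
Volunteer Time Off — status full-time ✗ (requires part-time) → not eligible.
Remote Work Stipend — status full-time ✓; rating 1 < 2 ✗ → not eligible.
Internet Stipend — service 500 days ≥ 12 months (≈360 days) ✓; 40 hrs/wk ≥ 40 ✓; age 40 ≥ 18 ✓; grade Band 4 ≥ Band 4 ✓ → eligible.
Dependent Care FSA — service 500 days < 3 years (≈1095 days) ✗ → not eligible.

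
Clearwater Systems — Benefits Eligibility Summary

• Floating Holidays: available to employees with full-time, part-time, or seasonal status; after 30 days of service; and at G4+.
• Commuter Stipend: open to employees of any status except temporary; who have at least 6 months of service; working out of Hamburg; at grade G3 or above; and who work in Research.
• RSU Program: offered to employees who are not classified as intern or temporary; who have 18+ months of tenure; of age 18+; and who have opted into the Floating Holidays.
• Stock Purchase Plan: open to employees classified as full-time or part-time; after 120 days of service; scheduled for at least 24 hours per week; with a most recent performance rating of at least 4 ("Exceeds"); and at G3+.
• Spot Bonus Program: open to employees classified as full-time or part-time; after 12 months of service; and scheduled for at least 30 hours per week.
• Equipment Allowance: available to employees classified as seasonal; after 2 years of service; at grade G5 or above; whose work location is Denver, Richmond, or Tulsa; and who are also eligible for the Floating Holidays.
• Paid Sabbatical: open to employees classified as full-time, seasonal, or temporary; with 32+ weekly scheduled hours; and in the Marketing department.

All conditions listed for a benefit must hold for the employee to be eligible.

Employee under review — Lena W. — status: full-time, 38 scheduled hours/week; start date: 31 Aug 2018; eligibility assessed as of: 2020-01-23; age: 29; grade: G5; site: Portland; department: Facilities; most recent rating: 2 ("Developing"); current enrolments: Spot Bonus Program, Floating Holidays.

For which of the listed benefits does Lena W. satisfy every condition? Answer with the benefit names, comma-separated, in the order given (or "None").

Service from 31 Aug 2018 to 2020-01-23: 510 days.
Floating Holidays — status full-time ✓; service 510 days ≥ 30 days ✓; grade G5 ≥ G4 ✓ → eligible.
Commuter Stipend — status full-time ✓ (not excluded); service 510 days ≥ 6 months (≈180 days) ✓; site Portland ✗ (not Hamburg) → not eligible.
RSU Program — status full-time ✓ (not excluded); service 510 days < 18 months (≈540 days) ✗ → not eligible.
Stock Purchase Plan — status full-time ✓; service 510 days ≥ 120 days ✓; 38 hrs/wk ≥ 24 ✓; rating 2 < 4 ✗ → not eligible.
Spot Bonus Program — status full-time ✓; service 510 days ≥ 12 months (≈360 days) ✓; 38 hrs/wk ≥ 30 ✓ → eligible.
Equipment Allowance — status full-time ✗ (requires seasonal) → not eligible.
Paid Sabbatical — status full-time ✓; 38 hrs/wk ≥ 32 ✓; dept Facilities ✗ → not eligible.

Floating Holidays, Spot Bonus Program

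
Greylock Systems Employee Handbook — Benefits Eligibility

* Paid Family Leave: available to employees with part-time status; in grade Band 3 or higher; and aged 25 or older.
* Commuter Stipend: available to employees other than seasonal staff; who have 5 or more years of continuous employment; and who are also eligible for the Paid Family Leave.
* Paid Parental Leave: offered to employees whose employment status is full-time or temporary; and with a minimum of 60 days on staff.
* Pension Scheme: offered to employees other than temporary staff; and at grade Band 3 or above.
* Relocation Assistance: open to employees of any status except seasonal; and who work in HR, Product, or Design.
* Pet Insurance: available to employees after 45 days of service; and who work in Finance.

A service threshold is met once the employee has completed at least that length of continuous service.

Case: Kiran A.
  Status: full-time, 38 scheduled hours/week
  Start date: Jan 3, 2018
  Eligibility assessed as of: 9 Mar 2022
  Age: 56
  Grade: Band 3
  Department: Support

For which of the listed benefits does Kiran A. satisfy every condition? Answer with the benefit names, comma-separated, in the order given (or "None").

Service from Jan 3, 2018 to 9 Mar 2022: 1526 days.
Paid Family Leave — status full-time ✗ (requires part-time) → not eligible.
Commuter Stipend — status full-time ✓ (not excluded); service 1526 days < 5 years (≈1825 days) ✗ → not eligible.
Paid Parental Leave — status full-time ✓; service 1526 days ≥ 60 days ✓ → eligible.
Pension Scheme — status full-time ✓ (not excluded); grade Band 3 ≥ Band 3 ✓ → eligible.
Relocation Assistance — status full-time ✓ (not excluded); dept Support ✗ → not eligible.
Pet Insurance — service 1526 days ≥ 45 days ✓; dept Support ✗ → not eligible.

Paid Parental Leave, Pension Scheme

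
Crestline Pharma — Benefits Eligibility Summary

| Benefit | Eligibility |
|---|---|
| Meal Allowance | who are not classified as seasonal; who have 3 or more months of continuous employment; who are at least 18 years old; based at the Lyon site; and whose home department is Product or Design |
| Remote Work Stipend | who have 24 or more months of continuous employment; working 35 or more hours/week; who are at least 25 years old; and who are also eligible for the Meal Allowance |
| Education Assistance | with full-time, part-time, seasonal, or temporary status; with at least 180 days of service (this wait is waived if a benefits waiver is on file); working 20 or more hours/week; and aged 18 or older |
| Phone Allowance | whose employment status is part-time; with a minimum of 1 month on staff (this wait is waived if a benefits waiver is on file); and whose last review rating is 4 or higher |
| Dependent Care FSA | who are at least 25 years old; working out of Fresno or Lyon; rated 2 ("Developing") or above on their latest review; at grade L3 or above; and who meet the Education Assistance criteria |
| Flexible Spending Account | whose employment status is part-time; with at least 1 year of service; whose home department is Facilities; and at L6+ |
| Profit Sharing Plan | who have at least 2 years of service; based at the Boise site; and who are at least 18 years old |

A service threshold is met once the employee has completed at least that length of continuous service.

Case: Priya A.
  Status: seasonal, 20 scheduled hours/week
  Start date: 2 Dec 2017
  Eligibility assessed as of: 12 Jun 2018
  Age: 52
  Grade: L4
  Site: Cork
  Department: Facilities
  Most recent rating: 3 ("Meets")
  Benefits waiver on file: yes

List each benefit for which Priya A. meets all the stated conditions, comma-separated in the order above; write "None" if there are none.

Service from 2 Dec 2017 to 12 Jun 2018: 192 days.
Meal Allowance — status seasonal ✗ (excluded) → not eligible.
Remote Work Stipend — service 192 days < 24 months (≈720 days) ✗ → not eligible.
Education Assistance — status seasonal ✓; benefits waiver on file ✓; 20 hrs/wk ≥ 20 ✓; age 52 ≥ 18 ✓ → eligible.
Phone Allowance — status seasonal ✗ (requires part-time) → not eligible.
Dependent Care FSA — age 52 ≥ 25 ✓; site Cork ✗ (not Fresno or Lyon) → not eligible.
Flexible Spending Account — status seasonal ✗ (requires part-time) → not eligible.
Profit Sharing Plan — service 192 days < 2 years (≈730 days) ✗ → not eligible.

Education Assistance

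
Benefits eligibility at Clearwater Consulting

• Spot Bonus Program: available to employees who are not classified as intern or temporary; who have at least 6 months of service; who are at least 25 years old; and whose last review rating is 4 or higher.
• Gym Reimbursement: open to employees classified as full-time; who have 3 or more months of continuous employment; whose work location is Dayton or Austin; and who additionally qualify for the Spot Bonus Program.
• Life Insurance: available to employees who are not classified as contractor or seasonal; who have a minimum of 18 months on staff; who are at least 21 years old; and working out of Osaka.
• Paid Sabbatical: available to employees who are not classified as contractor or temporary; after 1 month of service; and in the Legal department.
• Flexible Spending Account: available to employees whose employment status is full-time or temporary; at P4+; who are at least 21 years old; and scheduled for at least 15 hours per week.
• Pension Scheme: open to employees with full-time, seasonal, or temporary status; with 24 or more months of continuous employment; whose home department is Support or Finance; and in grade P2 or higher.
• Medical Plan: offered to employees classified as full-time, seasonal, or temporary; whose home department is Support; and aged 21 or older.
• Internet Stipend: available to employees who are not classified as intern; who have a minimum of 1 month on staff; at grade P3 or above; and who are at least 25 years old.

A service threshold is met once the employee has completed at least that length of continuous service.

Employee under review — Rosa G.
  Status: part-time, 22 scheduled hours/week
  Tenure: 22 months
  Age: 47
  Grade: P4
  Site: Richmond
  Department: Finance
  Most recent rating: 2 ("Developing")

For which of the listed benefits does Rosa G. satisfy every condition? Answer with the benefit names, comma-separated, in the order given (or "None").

Spot Bonus Program — status part-time ✓ (not excluded); service 22 months ≥ 6 months ✓; age 47 ≥ 25 ✓; rating 2 < 4 ✗ → not eligible.
Gym Reimbursement — status part-time ✗ (requires full-time) → not eligible.
Life Insurance — status part-time ✓ (not excluded); service 22 months ≥ 18 months ✓; age 47 ≥ 21 ✓; site Richmond ✗ (not Osaka) → not eligible.
Paid Sabbatical — status part-time ✓ (not excluded); service 22 months ≥ 1 month ✓; dept Finance ✗ → not eligible.
Flexible Spending Account — status part-time ✗ (requires full-time or temporary) → not eligible.
Pension Scheme — status part-time ✗ (requires full-time, seasonal, or temporary) → not eligible.
Medical Plan — status part-time ✗ (requires full-time, seasonal, or temporary) → not eligible.
Internet Stipend — status part-time ✓ (not excluded); service 22 months ≥ 1 month ✓; grade P4 ≥ P3 ✓; age 47 ≥ 25 ✓ → eligible.

Internet Stipend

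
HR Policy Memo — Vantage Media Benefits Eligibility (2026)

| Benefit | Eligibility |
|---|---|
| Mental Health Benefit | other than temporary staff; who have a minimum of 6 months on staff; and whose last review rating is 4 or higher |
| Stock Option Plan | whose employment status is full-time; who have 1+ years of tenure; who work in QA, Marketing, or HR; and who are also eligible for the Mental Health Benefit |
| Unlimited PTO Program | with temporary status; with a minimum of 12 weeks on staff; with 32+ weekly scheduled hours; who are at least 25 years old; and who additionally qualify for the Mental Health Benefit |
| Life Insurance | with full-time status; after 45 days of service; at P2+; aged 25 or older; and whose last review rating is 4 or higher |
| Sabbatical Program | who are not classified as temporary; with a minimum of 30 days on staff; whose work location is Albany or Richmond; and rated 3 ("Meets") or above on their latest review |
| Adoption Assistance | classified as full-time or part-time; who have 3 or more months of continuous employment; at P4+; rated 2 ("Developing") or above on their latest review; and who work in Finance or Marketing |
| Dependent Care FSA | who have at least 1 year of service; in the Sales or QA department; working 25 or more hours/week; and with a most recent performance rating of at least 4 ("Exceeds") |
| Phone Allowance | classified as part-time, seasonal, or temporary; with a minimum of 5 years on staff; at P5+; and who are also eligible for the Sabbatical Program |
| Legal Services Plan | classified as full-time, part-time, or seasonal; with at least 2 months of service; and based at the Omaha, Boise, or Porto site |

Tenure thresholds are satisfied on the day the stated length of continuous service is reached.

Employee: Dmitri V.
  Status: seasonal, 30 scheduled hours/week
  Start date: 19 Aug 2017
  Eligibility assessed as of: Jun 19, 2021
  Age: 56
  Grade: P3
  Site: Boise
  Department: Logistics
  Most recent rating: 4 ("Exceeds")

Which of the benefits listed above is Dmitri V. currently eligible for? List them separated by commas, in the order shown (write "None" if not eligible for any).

Service from 19 Aug 2017 to Jun 19, 2021: 1400 days.
Mental Health Benefit — status seasonal ✓ (not excluded); service 1400 days ≥ 6 months (≈180 days) ✓; rating 4 ≥ 4 ✓ → eligible.
Stock Option Plan — status seasonal ✗ (requires full-time) → not eligible.
Unlimited PTO Program — status seasonal ✗ (requires temporary) → not eligible.
Life Insurance — status seasonal ✗ (requires full-time) → not eligible.
Sabbatical Program — status seasonal ✓ (not excluded); service 1400 days ≥ 30 days ✓; site Boise ✗ (not Albany or Richmond) → not eligible.
Adoption Assistance — status seasonal ✗ (requires full-time or part-time) → not eligible.
Dependent Care FSA — service 1400 days ≥ 1 year (≈365 days) ✓; dept Logistics ✗ → not eligible.
Phone Allowance — status seasonal ✓; service 1400 days < 5 years (≈1825 days) ✗ → not eligible.
Legal Services Plan — status seasonal ✓; service 1400 days ≥ 2 months (≈60 days) ✓; site Boise ✓ → eligible.

Mental Health Benefit, Legal Services Plan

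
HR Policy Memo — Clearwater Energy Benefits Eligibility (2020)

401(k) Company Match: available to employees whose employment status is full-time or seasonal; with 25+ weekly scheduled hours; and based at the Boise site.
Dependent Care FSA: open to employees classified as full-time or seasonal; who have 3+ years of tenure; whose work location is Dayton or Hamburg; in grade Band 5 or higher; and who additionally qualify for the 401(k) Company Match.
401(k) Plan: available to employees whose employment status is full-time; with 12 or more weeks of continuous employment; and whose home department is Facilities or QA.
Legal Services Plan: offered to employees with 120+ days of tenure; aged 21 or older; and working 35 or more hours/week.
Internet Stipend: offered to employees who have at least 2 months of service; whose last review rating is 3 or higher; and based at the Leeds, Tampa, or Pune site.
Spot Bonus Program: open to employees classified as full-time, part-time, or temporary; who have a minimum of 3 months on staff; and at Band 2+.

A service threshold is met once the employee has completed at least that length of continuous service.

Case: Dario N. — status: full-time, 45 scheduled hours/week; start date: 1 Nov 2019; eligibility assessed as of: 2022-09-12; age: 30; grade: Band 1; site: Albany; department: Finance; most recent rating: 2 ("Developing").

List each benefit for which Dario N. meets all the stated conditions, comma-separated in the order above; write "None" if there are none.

Service from 1 Nov 2019 to 2022-09-12: 1046 days.
401(k) Company Match — status full-time ✓; 45 hrs/wk ≥ 25 ✓; site Albany ✗ (not Boise) → not eligible.
Dependent Care FSA — status full-time ✓; service 1046 days < 3 years (≈1095 days) ✗ → not eligible.
401(k) Plan — status full-time ✓; service 1046 days ≥ 12 weeks (≈84 days) ✓; dept Finance ✗ → not eligible.
Legal Services Plan — service 1046 days ≥ 120 days ✓; age 30 ≥ 21 ✓; 45 hrs/wk ≥ 35 ✓ → eligible.
Internet Stipend — service 1046 days ≥ 2 months (≈60 days) ✓; rating 2 < 3 ✗ → not eligible.
Spot Bonus Program — status full-time ✓; service 1046 days ≥ 3 months (≈90 days) ✓; grade Band 1 < Band 2 ✗ → not eligible.

Legal Services Plan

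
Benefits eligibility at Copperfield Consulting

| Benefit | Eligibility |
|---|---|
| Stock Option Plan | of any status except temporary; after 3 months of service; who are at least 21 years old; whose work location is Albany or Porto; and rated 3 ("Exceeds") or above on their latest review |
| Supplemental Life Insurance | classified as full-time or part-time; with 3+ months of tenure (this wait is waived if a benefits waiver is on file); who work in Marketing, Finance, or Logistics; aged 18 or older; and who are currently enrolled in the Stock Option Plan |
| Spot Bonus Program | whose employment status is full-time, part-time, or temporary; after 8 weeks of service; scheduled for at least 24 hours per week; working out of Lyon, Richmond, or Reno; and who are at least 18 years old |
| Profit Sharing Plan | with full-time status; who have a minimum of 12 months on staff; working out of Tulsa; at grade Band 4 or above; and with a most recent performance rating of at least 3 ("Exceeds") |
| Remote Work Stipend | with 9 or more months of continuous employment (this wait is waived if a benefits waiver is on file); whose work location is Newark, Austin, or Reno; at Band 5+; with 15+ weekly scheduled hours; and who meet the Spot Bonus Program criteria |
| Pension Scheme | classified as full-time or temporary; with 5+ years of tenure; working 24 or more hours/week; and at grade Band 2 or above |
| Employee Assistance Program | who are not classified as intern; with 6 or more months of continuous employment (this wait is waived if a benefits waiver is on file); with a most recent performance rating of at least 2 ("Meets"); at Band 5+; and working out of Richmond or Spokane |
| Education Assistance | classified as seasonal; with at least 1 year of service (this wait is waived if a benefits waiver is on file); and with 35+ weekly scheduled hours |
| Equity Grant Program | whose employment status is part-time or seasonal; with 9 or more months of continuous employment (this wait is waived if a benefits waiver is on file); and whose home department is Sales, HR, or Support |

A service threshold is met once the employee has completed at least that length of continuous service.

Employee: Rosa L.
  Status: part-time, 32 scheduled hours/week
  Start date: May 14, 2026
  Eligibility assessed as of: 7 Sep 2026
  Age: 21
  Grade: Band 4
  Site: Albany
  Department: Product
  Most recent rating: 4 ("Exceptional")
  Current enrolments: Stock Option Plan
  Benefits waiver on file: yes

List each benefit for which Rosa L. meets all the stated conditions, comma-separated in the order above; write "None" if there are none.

Stock Option Plan

Service from May 14, 2026 to 7 Sep 2026: 116 days.
Stock Option Plan — status part-time ✓ (not excluded); service 116 days ≥ 3 months (≈90 days) ✓; age 21 ≥ 21 ✓; site Albany ✓; rating 4 ≥ 3 ✓ → eligible.
Supplemental Life Insurance — status part-time ✓; benefits waiver on file ✓; dept Product ✗ → not eligible.
Spot Bonus Program — status part-time ✓; service 116 days ≥ 8 weeks (≈56 days) ✓; 32 hrs/wk ≥ 24 ✓; site Albany ✗ (not Lyon, Richmond, or Reno) → not eligible.
Profit Sharing Plan — status part-time ✗ (requires full-time) → not eligible.
Remote Work Stipend — benefits waiver on file ✓; site Albany ✗ (not Newark, Austin, or Reno) → not eligible.
Pension Scheme — status part-time ✗ (requires full-time or temporary) → not eligible.
Employee Assistance Program — status part-time ✓ (not excluded); benefits waiver on file ✓; rating 4 ≥ 2 ✓; grade Band 4 < Band 5 ✗ → not eligible.
Education Assistance — status part-time ✗ (requires seasonal) → not eligible.
Equity Grant Program — status part-time ✓; benefits waiver on file ✓; dept Product ✗ → not eligible.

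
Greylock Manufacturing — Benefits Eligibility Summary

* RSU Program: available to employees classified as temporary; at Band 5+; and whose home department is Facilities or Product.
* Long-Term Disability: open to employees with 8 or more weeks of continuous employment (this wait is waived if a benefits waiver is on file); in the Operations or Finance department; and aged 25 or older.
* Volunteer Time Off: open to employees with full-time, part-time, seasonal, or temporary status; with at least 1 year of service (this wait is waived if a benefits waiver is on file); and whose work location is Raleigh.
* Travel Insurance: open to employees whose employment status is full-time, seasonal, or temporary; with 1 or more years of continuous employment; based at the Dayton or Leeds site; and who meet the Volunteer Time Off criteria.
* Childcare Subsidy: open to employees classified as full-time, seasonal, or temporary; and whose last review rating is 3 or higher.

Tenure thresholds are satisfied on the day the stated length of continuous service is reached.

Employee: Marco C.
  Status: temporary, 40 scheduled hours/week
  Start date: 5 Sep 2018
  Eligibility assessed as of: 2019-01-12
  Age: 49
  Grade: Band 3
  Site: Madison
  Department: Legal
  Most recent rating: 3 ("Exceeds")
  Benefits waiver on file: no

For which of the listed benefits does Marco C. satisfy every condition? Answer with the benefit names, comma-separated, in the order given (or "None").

Childcare Subsidy

Service from 5 Sep 2018 to 2019-01-12: 129 days.
RSU Program — status temporary ✓; grade Band 3 < Band 5 ✗ → not eligible.
Long-Term Disability — no waiver, service 129 days ≥ 8 weeks (≈56 days) ✓; dept Legal ✗ → not eligible.
Volunteer Time Off — status temporary ✓; no waiver, service 129 days < 1 year (≈365 days) ✗ → not eligible.
Travel Insurance — status temporary ✓; service 129 days < 1 year (≈365 days) ✗ → not eligible.
Childcare Subsidy — status temporary ✓; rating 3 ≥ 3 ✓ → eligible.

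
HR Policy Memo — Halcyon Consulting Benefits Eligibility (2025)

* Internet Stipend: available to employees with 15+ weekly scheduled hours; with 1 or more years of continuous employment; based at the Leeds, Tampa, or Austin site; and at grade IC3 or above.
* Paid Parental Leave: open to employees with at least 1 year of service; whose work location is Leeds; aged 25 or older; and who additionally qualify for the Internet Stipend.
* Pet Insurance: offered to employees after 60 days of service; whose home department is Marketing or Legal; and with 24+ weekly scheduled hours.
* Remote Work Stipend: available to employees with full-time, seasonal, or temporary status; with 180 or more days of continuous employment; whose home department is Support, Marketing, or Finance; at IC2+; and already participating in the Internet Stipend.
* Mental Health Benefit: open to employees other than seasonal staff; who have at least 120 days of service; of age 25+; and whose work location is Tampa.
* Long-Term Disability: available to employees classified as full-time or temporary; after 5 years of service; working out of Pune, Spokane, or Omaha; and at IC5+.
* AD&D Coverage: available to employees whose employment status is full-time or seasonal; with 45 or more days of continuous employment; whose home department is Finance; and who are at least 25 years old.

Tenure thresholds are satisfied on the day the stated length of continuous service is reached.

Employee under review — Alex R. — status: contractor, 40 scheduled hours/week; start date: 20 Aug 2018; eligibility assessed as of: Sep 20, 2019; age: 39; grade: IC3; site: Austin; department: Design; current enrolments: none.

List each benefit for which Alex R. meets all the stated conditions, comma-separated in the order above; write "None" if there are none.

Internet Stipend

Service from 20 Aug 2018 to Sep 20, 2019: 396 days.
Internet Stipend — 40 hrs/wk ≥ 15 ✓; service 396 days ≥ 1 year (≈365 days) ✓; site Austin ✓; grade IC3 ≥ IC3 ✓ → eligible.
Paid Parental Leave — service 396 days ≥ 1 year (≈365 days) ✓; site Austin ✗ (not Leeds) → not eligible.
Pet Insurance — service 396 days ≥ 60 days ✓; dept Design ✗ → not eligible.
Remote Work Stipend — status contractor ✗ (requires full-time, seasonal, or temporary) → not eligible.
Mental Health Benefit — status contractor ✓ (not excluded); service 396 days ≥ 120 days ✓; age 39 ≥ 25 ✓; site Austin ✗ (not Tampa) → not eligible.
Long-Term Disability — status contractor ✗ (requires full-time or temporary) → not eligible.
AD&D Coverage — status contractor ✗ (requires full-time or seasonal) → not eligible.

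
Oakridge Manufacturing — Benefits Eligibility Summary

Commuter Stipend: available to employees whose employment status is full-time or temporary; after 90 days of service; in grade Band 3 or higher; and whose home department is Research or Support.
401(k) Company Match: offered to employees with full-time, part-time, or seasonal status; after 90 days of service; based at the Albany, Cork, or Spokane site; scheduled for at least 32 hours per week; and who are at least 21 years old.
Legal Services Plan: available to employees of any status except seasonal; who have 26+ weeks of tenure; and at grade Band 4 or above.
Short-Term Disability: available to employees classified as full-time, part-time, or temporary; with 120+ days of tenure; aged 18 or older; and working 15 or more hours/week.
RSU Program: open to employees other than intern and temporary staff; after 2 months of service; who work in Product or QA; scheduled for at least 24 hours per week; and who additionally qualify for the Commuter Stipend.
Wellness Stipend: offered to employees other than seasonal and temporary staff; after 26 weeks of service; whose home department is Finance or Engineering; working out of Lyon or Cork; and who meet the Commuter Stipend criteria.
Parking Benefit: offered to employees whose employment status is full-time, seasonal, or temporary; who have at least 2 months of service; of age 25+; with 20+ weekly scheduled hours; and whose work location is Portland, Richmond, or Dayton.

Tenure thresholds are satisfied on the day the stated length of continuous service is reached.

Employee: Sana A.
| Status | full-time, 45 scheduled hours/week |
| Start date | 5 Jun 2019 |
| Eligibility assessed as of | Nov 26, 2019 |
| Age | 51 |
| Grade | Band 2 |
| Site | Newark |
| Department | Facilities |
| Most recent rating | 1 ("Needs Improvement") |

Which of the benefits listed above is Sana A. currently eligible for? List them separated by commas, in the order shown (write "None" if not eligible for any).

Short-Term Disability

Service from 5 Jun 2019 to Nov 26, 2019: 174 days.
Commuter Stipend — status full-time ✓; service 174 days ≥ 90 days ✓; grade Band 2 < Band 3 ✗ → not eligible.
401(k) Company Match — status full-time ✓; service 174 days ≥ 90 days ✓; site Newark ✗ (not Albany, Cork, or Spokane) → not eligible.
Legal Services Plan — status full-time ✓ (not excluded); service 174 days < 26 weeks (≈182 days) ✗ → not eligible.
Short-Term Disability — status full-time ✓; service 174 days ≥ 120 days ✓; age 51 ≥ 18 ✓; 45 hrs/wk ≥ 15 ✓ → eligible.
RSU Program — status full-time ✓ (not excluded); service 174 days ≥ 2 months (≈60 days) ✓; dept Facilities ✗ → not eligible.
Wellness Stipend — status full-time ✓ (not excluded); service 174 days < 26 weeks (≈182 days) ✗ → not eligible.
Parking Benefit — status full-time ✓; service 174 days ≥ 2 months (≈60 days) ✓; age 51 ≥ 25 ✓; 45 hrs/wk ≥ 20 ✓; site Newark ✗ (not Portland, Richmond, or Dayton) → not eligible.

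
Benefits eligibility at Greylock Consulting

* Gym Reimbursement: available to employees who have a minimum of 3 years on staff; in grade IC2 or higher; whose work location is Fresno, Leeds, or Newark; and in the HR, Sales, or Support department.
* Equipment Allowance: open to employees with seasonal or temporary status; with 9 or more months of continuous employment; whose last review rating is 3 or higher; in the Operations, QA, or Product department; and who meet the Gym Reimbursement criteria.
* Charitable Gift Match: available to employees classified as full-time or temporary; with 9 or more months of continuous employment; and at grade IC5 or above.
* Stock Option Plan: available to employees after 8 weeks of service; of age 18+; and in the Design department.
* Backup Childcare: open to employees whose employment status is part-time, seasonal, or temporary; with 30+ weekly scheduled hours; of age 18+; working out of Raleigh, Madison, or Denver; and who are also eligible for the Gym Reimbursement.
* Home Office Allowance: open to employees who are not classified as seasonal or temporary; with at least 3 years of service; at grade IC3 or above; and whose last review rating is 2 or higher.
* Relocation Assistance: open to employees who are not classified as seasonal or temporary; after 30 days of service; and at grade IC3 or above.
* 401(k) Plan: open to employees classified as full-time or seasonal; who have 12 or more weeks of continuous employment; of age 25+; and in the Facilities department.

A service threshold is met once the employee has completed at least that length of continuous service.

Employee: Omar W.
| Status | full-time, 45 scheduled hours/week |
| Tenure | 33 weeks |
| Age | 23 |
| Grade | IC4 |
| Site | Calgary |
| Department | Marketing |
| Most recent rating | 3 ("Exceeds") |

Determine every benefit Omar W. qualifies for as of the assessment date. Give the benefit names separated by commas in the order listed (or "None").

Relocation Assistance

Gym Reimbursement — service 33 weeks < 3 years (≈1095 days) ✗ → not eligible.
Equipment Allowance — status full-time ✗ (requires seasonal or temporary) → not eligible.
Charitable Gift Match — status full-time ✓; service 33 weeks < 9 months (≈270 days) ✗ → not eligible.
Stock Option Plan — service 33 weeks ≥ 8 weeks ✓; age 23 ≥ 18 ✓; dept Marketing ✗ → not eligible.
Backup Childcare — status full-time ✗ (requires part-time, seasonal, or temporary) → not eligible.
Home Office Allowance — status full-time ✓ (not excluded); service 33 weeks < 3 years (≈1095 days) ✗ → not eligible.
Relocation Assistance — status full-time ✓ (not excluded); service 33 weeks ≥ 30 days ✓; grade IC4 ≥ IC3 ✓ → eligible.
401(k) Plan — status full-time ✓; service 33 weeks ≥ 12 weeks ✓; age 23 < 25 ✗ → not eligible.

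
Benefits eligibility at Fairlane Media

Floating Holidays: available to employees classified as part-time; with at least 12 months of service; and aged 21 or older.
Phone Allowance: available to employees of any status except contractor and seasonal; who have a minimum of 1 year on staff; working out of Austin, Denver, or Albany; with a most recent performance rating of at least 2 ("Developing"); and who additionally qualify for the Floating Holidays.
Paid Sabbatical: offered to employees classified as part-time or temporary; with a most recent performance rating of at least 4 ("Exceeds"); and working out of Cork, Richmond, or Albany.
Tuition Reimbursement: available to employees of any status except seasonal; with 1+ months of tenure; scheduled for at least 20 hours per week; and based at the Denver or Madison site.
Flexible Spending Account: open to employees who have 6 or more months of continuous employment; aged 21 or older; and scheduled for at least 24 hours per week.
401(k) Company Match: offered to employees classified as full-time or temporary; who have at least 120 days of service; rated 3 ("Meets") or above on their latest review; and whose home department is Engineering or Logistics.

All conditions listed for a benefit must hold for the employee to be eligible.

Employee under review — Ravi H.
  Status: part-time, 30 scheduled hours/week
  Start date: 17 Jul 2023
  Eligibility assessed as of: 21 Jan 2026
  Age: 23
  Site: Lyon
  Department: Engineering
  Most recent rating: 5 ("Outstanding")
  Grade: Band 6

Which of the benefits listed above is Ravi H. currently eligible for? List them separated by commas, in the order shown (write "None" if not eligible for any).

Floating Holidays, Flexible Spending Account

Service from 17 Jul 2023 to 21 Jan 2026: 919 days.
Floating Holidays — status part-time ✓; service 919 days ≥ 12 months (≈360 days) ✓; age 23 ≥ 21 ✓ → eligible.
Phone Allowance — status part-time ✓ (not excluded); service 919 days ≥ 1 year (≈365 days) ✓; site Lyon ✗ (not Austin, Denver, or Albany) → not eligible.
Paid Sabbatical — status part-time ✓; rating 5 ≥ 4 ✓; site Lyon ✗ (not Cork, Richmond, or Albany) → not eligible.
Tuition Reimbursement — status part-time ✓ (not excluded); service 919 days ≥ 1 month (≈30 days) ✓; 30 hrs/wk ≥ 20 ✓; site Lyon ✗ (not Denver or Madison) → not eligible.
Flexible Spending Account — service 919 days ≥ 6 months (≈180 days) ✓; age 23 ≥ 21 ✓; 30 hrs/wk ≥ 24 ✓ → eligible.
401(k) Company Match — status part-time ✗ (requires full-time or temporary) → not eligible.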